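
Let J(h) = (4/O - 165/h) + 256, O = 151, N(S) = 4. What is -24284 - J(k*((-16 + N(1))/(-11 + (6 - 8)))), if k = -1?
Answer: -14930141/604 ≈ -24719.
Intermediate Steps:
J(h) = 38660/151 - 165/h (J(h) = (4/151 - 165/h) + 256 = 38660/151 - 165/h)
-24284 - J(k*((-16 + N(1))/(-11 + (6 - 8)))) = -24284 - (38660/151 - 165*(-(-11 + (6 - 8))/(-16 + 4))) = -24284 - (38660/151 - 165/((-(-12)/(-11 - 2)))) = -24284 - (38660/151 - 165/((-(-12)/(-13)))) = -24284 - (38660/151 - 165/((-(-12)*(-1)/13))) = -24284 - (38660/151 - 165/((-1*12/13))) = -24284 - (38660/151 - 165/(-12/13)) = -24284 - (38660/151 - 165*(-13/12)) = -24284 - (38660/151 + 715/4) = -24284 - 1*262605/604 = -24284 - 262605/604 = -14930141/604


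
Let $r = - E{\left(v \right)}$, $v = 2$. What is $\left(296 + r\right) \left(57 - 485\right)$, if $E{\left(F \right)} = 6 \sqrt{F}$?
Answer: $-126688 + 2568 \sqrt{2} \approx -1.2306 \cdot 10^{5}$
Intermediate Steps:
$r = - 6 \sqrt{2} \approx -8.4853$
$\left(296 + r\right) \left(57 - 485\right) = \left(296 - 6 \sqrt{2}\right) \left(57 - 485\right) = \left(296 - 6 \sqrt{2}\right) \left(-428\right) = -126688 + 2568 \sqrt{2}$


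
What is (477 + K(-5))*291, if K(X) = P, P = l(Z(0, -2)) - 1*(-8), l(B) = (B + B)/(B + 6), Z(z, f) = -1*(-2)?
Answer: 282561/2 ≈ 1.4128e+5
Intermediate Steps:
Z(z, f) = 2
l(B) = 2*B/(6 + B) (l(B) = (2*B)/(6 + B) = 2*B/(6 + B))
P = 17/2 (P = 2*2/(6 + 2) - 1*(-8) = 2*2/8 + 8 = 2*2*(1/8) + 8 = 1/2 + 8 = 17/2 ≈ 8.5000)
K(X) = 17/2
(477 + K(-5))*291 = (477 + 17/2)*291 = (971/2)*291 = 282561/2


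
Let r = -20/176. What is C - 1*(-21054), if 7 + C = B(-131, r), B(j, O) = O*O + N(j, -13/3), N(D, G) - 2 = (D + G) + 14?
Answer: 121547963/5808 ≈ 20928.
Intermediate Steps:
N(D, G) = 16 + D + G (N(D, G) = 2 + ((D + G) + 14) = 2 + (14 + D + G) = 16 + D + G)
r = -5/44 (r = -20*1/176 = -5/44 ≈ -0.11364)
B(j, O) = 35/3 + j + O² (B(j, O) = O*O + (16 + j - 13/3) = O² + (16 + j - 13*⅓) = O² + (16 + j - 13/3) = O² + (35/3 + j) = 35/3 + j + O²)
C = -733669/5808 (C = -7 + (35/3 - 131 + (-5/44)²) = -7 + (35/3 - 131 + 25/1936) = -7 - 693013/5808 = -733669/5808 ≈ -126.32)
C - 1*(-21054) = -733669/5808 - 1*(-21054) = -733669/5808 + 21054 = 121547963/5808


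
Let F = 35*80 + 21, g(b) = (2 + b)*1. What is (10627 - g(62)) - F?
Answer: 7742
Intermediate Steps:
g(b) = 2 + b
F = 2821 (F = 2800 + 21 = 2821)
(10627 - g(62)) - F = (10627 - (2 + 62)) - 1*2821 = (10627 - 1*64) - 2821 = (10627 - 64) - 2821 = 10563 - 2821 = 7742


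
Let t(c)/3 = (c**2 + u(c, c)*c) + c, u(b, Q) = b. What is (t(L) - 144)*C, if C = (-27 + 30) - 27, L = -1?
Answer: 3384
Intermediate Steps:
C = -24 (C = 3 - 27 = -24)
t(c) = 3*c + 6*c**2 (t(c) = 3*((c**2 + c*c) + c) = 3*((c**2 + c**2) + c) = 3*(2*c**2 + c) = 3*(c + 2*c**2) = 3*c + 6*c**2)
(t(L) - 144)*C = (3*(-1)*(1 + 2*(-1)) - 144)*(-24) = (3*(-1)*(1 - 2) - 144)*(-24) = (3*(-1)*(-1) - 144)*(-24) = (3 - 144)*(-24) = -141*(-24) = 3384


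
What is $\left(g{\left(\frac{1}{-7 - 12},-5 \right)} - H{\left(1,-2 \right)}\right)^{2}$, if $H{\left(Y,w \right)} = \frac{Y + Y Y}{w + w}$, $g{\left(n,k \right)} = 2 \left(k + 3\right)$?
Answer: $\frac{49}{4} \approx 12.25$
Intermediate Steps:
$g{\left(n,k \right)} = 6 + 2 k$ ($g{\left(n,k \right)} = 2 \left(3 + k\right) = 6 + 2 k$)
$H{\left(Y,w \right)} = \frac{Y + Y^{2}}{2 w}$
$\left(g{\left(\frac{1}{-7 - 12},-5 \right)} - H{\left(1,-2 \right)}\right)^{2} = \left(\left(6 + 2 \left(-5\right)\right) - \frac{1}{2} \cdot 1 \frac{1}{-2} \left(1 + 1\right)\right)^{2} = \left(\left(6 - 10\right) - \frac{1}{2} \cdot 1 \left(- \frac{1}{2}\right) 2\right)^{2} = \left(-4 - - \frac{1}{2}\right)^{2} = \left(-4 + \frac{1}{2}\right)^{2} = \left(- \frac{7}{2}\right)^{2} = \frac{49}{4}$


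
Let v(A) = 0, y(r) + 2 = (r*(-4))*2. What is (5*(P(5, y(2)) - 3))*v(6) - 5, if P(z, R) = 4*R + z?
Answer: -5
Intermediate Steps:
y(r) = -2 - 8*r (y(r) = -2 + (r*(-4))*2 = -2 - 4*r*2 = -2 - 8*r)
P(z, R) = z + 4*R
(5*(P(5, y(2)) - 3))*v(6) - 5 = (5*((5 + 4*(-2 - 8*2)) - 3))*0 - 5 = (5*((5 + 4*(-2 - 16)) - 3))*0 - 5 = (5*((5 + 4*(-18)) - 3))*0 - 5 = (5*((5 - 72) - 3))*0 - 5 = (5*(-67 - 3))*0 - 5 = (5*(-70))*0 - 5 = -350*0 - 5 = 0 - 5 = -5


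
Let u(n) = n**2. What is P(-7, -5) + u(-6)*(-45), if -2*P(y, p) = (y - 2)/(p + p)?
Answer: -32409/20 ≈ -1620.4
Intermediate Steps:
P(y, p) = -(-2 + y)/(4*p) (P(y, p) = -(y - 2)/(2*(p + p)) = -(-2 + y)/(2*(2*p)) = -(-2 + y)*1/(2*p)/2 = -(-2 + y)/(4*p))
P(-7, -5) + u(-6)*(-45) = (1/4)*(2 - 1*(-7))/(-5) + (-6)**2*(-45) = (1/4)*(-1/5)*(2 + 7) + 36*(-45) = (1/4)*(-1/5)*9 - 1620 = -9/20 - 1620 = -32409/20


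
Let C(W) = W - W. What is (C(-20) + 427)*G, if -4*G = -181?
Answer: 77287/4 ≈ 19322.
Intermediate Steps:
C(W) = 0
G = 181/4 (G = -¼*(-181) = 181/4 ≈ 45.250)
(C(-20) + 427)*G = (0 + 427)*(181/4) = 427*(181/4) = 77287/4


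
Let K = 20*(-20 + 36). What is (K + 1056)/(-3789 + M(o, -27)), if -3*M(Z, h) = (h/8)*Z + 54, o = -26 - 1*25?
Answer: -11008/30915 ≈ -0.35607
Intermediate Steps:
o = -51 (o = -26 - 25 = -51)
K = 320 (K = 20*16 = 320)
M(Z, h) = -18 - Z*h/24 (M(Z, h) = -((h/8)*Z + 54)/3 = -(Z*h/8 + 54)/3 = -(54 + Z*h/8)/3 = -18 - Z*h/24)
(K + 1056)/(-3789 + M(o, -27)) = (320 + 1056)/(-3789 + (-18 - 1/24*(-51)*(-27))) = 1376/(-3789 + (-18 - 459/8)) = 1376/(-3789 - 603/8) = 1376/(-30915/8) = 1376*(-8/30915) = -11008/30915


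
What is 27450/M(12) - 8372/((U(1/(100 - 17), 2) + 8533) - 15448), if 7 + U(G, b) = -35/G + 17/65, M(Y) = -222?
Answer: -1451045845/11816653 ≈ -122.80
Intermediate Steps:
U(G, b) = -438/65 - 35/G (U(G, b) = -7 + (-35/G + 17/65) = -7 + (17/65 - 35/G) = -438/65 - 35/G)
27450/M(12) - 8372/((U(1/(100 - 17), 2) + 8533) - 15448) = 27450/(-222) - 8372/(((-438/65 - 35/(1/(100 - 17))) + 8533) - 15448) = 27450*(-1/222) - 8372/(((-438/65 - 35/(1/83)) + 8533) - 15448) = -4575/37 - 8372/(((-438/65 - 35/1/83) + 8533) - 15448) = -4575/37 - 8372/(((-438/65 - 35*83) + 8533) - 15448) = -4575/37 - 8372/(((-438/65 - 2905) + 8533) - 15448) = -4575/37 - 8372/((-189263/65 + 8533) - 15448) = -4575/37 - 8372/(365382/65 - 15448) = -4575/37 - 8372/(-638738/65) = -4575/37 - 8372*(-65/638738) = -4575/37 + 272090/319369 = -1451045845/11816653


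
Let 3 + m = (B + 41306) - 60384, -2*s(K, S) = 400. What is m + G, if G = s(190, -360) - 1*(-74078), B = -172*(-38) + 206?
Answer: 61539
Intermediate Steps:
B = 6742 (B = 6536 + 206 = 6742)
s(K, S) = -200 (s(K, S) = -½*400 = -200)
m = -12339 (m = -3 + ((6742 + 41306) - 60384) = -3 + (48048 - 60384) = -3 - 12336 = -12339)
G = 73878 (G = -200 - 1*(-74078) = -200 + 74078 = 73878)
m + G = -12339 + 73878 = 61539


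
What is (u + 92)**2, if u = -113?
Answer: 441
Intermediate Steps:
(u + 92)**2 = (-113 + 92)**2 = (-21)**2 = 441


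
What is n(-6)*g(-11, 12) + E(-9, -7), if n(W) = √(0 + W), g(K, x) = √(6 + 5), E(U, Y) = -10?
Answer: -10 + I*√66 ≈ -10.0 + 8.124*I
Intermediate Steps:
g(K, x) = √11
n(W) = √W
n(-6)*g(-11, 12) + E(-9, -7) = √(-6)*√11 - 10 = (I*√6)*√11 - 10 = I*√66 - 10 = -10 + I*√66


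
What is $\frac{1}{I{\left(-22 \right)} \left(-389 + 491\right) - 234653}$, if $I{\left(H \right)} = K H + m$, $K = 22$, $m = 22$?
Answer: $- \frac{1}{281777} \approx -3.5489 \cdot 10^{-6}$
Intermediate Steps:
$I{\left(H \right)} = 22 + 22 H$ ($I{\left(H \right)} = 22 H + 22 = 22 + 22 H$)
$\frac{1}{I{\left(-22 \right)} \left(-389 + 491\right) - 234653} = \frac{1}{\left(22 + 22 \left(-22\right)\right) \left(-389 + 491\right) - 234653} = \frac{1}{\left(22 - 484\right) 102 - 234653} = \frac{1}{\left(-462\right) 102 - 234653} = \frac{1}{-47124 - 234653} = \frac{1}{-281777} = - \frac{1}{281777}$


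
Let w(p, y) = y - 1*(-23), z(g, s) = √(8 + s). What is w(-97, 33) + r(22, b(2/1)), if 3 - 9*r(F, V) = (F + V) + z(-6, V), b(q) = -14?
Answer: 499/9 - I*√6/9 ≈ 55.444 - 0.27217*I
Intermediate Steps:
w(p, y) = 23 + y (w(p, y) = y + 23 = 23 + y)
r(F, V) = ⅓ - F/9 - V/9 - √(8 + V)/9 (r(F, V) = ⅓ - ((F + V) + √(8 + V))/9 = ⅓ - (F + V + √(8 + V))/9 = ⅓ + (-F/9 - V/9 - √(8 + V)/9) = ⅓ - F/9 - V/9 - √(8 + V)/9)
w(-97, 33) + r(22, b(2/1)) = (23 + 33) + (⅓ - ⅑*22 - ⅑*(-14) - √(8 - 14)/9) = 56 + (⅓ - 22/9 + 14/9 - I*√6/9) = 56 + (-5/9 - I*√6/9) = 499/9 - I*√6/9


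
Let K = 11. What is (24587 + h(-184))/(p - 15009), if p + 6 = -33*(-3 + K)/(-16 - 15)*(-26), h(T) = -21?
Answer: -761546/472329 ≈ -1.6123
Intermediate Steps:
p = -7050/31 (p = -6 - 33*(-3 + 11)/(-16 - 15)*(-26) = -6 - 264/(-31)*(-26) = -6 - 264*(-1)/31*(-26) = -6 - 33*(-8/31)*(-26) = -6 + (264/31)*(-26) = -6 - 6864/31 = -7050/31 ≈ -227.42)
(24587 + h(-184))/(p - 15009) = (24587 - 21)/(-7050/31 - 15009) = 24566/(-472329/31) = 24566*(-31/472329) = -761546/472329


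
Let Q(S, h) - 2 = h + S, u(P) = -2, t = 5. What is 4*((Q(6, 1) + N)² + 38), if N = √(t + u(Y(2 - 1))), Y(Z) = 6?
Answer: 488 + 72*√3 ≈ 612.71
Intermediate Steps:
Q(S, h) = 2 + S + h (Q(S, h) = 2 + (h + S) = 2 + (S + h) = 2 + S + h)
N = √3 (N = √(5 - 2) = √3 ≈ 1.7320)
4*((Q(6, 1) + N)² + 38) = 4*(((2 + 6 + 1) + √3)² + 38) = 4*((9 + √3)² + 38) = 4*(38 + (9 + √3)²) = 152 + 4*(9 + √3)²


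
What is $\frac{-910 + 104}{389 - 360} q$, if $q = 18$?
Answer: $- \frac{14508}{29} \approx -500.28$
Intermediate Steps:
$\frac{-910 + 104}{389 - 360} q = \frac{-910 + 104}{389 - 360} \cdot 18 = - \frac{806}{29} \cdot 18 = \left(-806\right) \frac{1}{29} \cdot 18 = \left(- \frac{806}{29}\right) 18 = - \frac{14508}{29}$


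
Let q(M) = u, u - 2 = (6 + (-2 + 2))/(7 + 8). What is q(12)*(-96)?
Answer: -1152/5 ≈ -230.40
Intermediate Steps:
u = 12/5 (u = 2 + (6 + (-2 + 2))/(7 + 8) = 2 + (6 + 0)/15 = 2 + 6*(1/15) = 2 + ⅖ = 12/5 ≈ 2.4000)
q(M) = 12/5
q(12)*(-96) = (12/5)*(-96) = -1152/5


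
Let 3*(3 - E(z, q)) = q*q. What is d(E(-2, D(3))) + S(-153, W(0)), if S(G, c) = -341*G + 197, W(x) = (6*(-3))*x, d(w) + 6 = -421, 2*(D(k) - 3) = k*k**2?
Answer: 51943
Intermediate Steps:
D(k) = 3 + k**3/2 (D(k) = 3 + (k*k**2)/2 = 3 + k**3/2)
E(z, q) = 3 - q**2/3 (E(z, q) = 3 - q*q/3 = 3 - q**2/3)
d(w) = -427 (d(w) = -6 - 421 = -427)
W(x) = -18*x
S(G, c) = 197 - 341*G
d(E(-2, D(3))) + S(-153, W(0)) = -427 + (197 - 341*(-153)) = -427 + (197 + 52173) = -427 + 52370 = 51943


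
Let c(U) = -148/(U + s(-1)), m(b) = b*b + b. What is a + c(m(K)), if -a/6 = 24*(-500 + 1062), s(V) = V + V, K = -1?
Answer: -80854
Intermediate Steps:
s(V) = 2*V
m(b) = b + b² (m(b) = b² + b = b + b²)
c(U) = -148/(-2 + U) (c(U) = -148/(U + 2*(-1)) = -148/(U - 2) = -148/(-2 + U))
a = -80928 (a = -144*(-500 + 1062) = -144*562 = -6*13488 = -80928)
a + c(m(K)) = -80928 - 148/(-2 - (1 - 1)) = -80928 - 148/(-2 - 1*0) = -80928 - 148/(-2 + 0) = -80928 - 148/(-2) = -80928 - 148*(-½) = -80928 + 74 = -80854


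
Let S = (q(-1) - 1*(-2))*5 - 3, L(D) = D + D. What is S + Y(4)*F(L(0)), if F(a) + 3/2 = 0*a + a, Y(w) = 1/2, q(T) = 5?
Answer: 125/4 ≈ 31.250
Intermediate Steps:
Y(w) = ½ (Y(w) = 1*(½) = ½)
L(D) = 2*D
S = 32 (S = (5 - 1*(-2))*5 - 3 = (5 + 2)*5 - 3 = 7*5 - 3 = 35 - 3 = 32)
F(a) = -3/2 + a (F(a) = -3/2 + (0*a + a) = -3/2 + (0 + a) = -3/2 + a)
S + Y(4)*F(L(0)) = 32 + (-3/2 + 2*0)/2 = 32 + (-3/2 + 0)/2 = 32 + (½)*(-3/2) = 32 - ¾ = 125/4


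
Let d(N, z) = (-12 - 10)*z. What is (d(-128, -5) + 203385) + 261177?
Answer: 464672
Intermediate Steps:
d(N, z) = -22*z
(d(-128, -5) + 203385) + 261177 = (-22*(-5) + 203385) + 261177 = (110 + 203385) + 261177 = 203495 + 261177 = 464672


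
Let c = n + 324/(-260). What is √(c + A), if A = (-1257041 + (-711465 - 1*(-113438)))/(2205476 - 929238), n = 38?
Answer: √60730728219924035/41477735 ≈ 5.9414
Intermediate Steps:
c = 2389/65 (c = 38 + 324/(-260) = 38 + 324*(-1/260) = 38 - 81/65 = 2389/65 ≈ 36.754)
A = -927534/638119 (A = (-1257041 + (-711465 + 113438))/1276238 = (-1257041 - 598027)*(1/1276238) = -1855068*1/1276238 = -927534/638119 ≈ -1.4535)
√(c + A) = √(2389/65 - 927534/638119) = √(1464176581/41477735) = √60730728219924035/41477735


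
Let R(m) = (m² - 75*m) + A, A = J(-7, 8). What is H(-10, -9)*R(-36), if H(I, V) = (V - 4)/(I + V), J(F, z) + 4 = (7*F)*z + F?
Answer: 46709/19 ≈ 2458.4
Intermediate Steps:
J(F, z) = -4 + F + 7*F*z (J(F, z) = -4 + ((7*F)*z + F) = -4 + (7*F*z + F) = -4 + (F + 7*F*z) = -4 + F + 7*F*z)
A = -403 (A = -4 - 7 + 7*(-7)*8 = -4 - 7 - 392 = -403)
H(I, V) = (-4 + V)/(I + V)
R(m) = -403 + m² - 75*m (R(m) = (m² - 75*m) - 403 = -403 + m² - 75*m)
H(-10, -9)*R(-36) = ((-4 - 9)/(-10 - 9))*(-403 + (-36)² - 75*(-36)) = (-13/(-19))*(-403 + 1296 + 2700) = -1/19*(-13)*3593 = (13/19)*3593 = 46709/19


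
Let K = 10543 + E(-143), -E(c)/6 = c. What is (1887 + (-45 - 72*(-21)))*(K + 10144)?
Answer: 72261930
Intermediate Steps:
E(c) = -6*c
K = 11401 (K = 10543 - 6*(-143) = 10543 + 858 = 11401)
(1887 + (-45 - 72*(-21)))*(K + 10144) = (1887 + (-45 - 72*(-21)))*(11401 + 10144) = (1887 + (-45 + 1512))*21545 = (1887 + 1467)*21545 = 3354*21545 = 72261930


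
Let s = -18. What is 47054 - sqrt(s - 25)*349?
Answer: 47054 - 349*I*sqrt(43) ≈ 47054.0 - 2288.5*I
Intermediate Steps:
47054 - sqrt(s - 25)*349 = 47054 - sqrt(-18 - 25)*349 = 47054 - sqrt(-43)*349 = 47054 - I*sqrt(43)*349 = 47054 - 349*I*sqrt(43)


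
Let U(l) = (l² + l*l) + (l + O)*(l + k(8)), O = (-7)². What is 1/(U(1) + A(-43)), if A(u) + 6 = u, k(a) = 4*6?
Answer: 1/1203 ≈ 0.00083125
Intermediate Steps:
k(a) = 24
A(u) = -6 + u
O = 49
U(l) = 2*l² + (24 + l)*(49 + l) (U(l) = (l² + l*l) + (l + 49)*(l + 24) = (l² + l²) + (49 + l)*(24 + l) = 2*l² + (24 + l)*(49 + l))
1/(U(1) + A(-43)) = 1/((1176 + 3*1² + 73*1) + (-6 - 43)) = 1/((1176 + 3*1 + 73) - 49) = 1/((1176 + 3 + 73) - 49) = 1/(1252 - 49) = 1/1203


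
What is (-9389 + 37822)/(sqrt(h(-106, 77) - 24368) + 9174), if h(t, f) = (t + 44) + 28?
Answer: 43474057/14031113 - 199031*I*sqrt(498)/84186678 ≈ 3.0984 - 0.052758*I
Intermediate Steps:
h(t, f) = 72 + t (h(t, f) = (44 + t) + 28 = 72 + t)
(-9389 + 37822)/(sqrt(h(-106, 77) - 24368) + 9174) = (-9389 + 37822)/(sqrt((72 - 106) - 24368) + 9174) = 28433/(sqrt(-34 - 24368) + 9174) = 28433/(sqrt(-24402) + 9174) = 28433/(7*I*sqrt(498) + 9174) = 28433/(9174 + 7*I*sqrt(498))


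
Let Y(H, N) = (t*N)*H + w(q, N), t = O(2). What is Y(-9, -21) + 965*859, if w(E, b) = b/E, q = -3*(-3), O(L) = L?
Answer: 2487932/3 ≈ 8.2931e+5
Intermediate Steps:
t = 2
q = 9
Y(H, N) = N/9 + 2*H*N (Y(H, N) = (2*N)*H + N/9 = 2*H*N + N*(1/9) = 2*H*N + N/9 = N/9 + 2*H*N)
Y(-9, -21) + 965*859 = (1/9)*(-21)*(1 + 18*(-9)) + 965*859 = (1/9)*(-21)*(1 - 162) + 828935 = (1/9)*(-21)*(-161) + 828935 = 1127/3 + 828935 = 2487932/3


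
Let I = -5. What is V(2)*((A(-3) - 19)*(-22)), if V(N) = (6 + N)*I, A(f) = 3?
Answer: -14080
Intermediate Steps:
V(N) = -30 - 5*N (V(N) = (6 + N)*(-5) = -30 - 5*N)
V(2)*((A(-3) - 19)*(-22)) = (-30 - 5*2)*((3 - 19)*(-22)) = (-30 - 10)*(-16*(-22)) = -40*352 = -14080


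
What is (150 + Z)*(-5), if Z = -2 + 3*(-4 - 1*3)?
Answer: -635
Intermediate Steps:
Z = -23 (Z = -2 + 3*(-4 - 3) = -2 + 3*(-7) = -2 - 21 = -23)
(150 + Z)*(-5) = (150 - 23)*(-5) = 127*(-5) = -635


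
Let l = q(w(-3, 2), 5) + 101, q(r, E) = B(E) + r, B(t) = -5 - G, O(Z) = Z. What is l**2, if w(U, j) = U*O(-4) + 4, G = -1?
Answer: 12769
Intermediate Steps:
B(t) = -4 (B(t) = -5 - 1*(-1) = -5 + 1 = -4)
w(U, j) = 4 - 4*U (w(U, j) = U*(-4) + 4 = -4*U + 4 = 4 - 4*U)
q(r, E) = -4 + r
l = 113 (l = (-4 + (4 - 4*(-3))) + 101 = (-4 + (4 + 12)) + 101 = (-4 + 16) + 101 = 12 + 101 = 113)
l**2 = 113**2 = 12769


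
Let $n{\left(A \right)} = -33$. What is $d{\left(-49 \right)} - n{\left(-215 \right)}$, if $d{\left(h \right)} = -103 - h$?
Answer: $-21$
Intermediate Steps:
$d{\left(-49 \right)} - n{\left(-215 \right)} = \left(-103 - -49\right) - -33 = \left(-103 + 49\right) + 33 = -54 + 33 = -21$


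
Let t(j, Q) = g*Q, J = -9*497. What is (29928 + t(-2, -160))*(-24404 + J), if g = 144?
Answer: -198904776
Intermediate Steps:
J = -4473
t(j, Q) = 144*Q
(29928 + t(-2, -160))*(-24404 + J) = (29928 + 144*(-160))*(-24404 - 4473) = (29928 - 23040)*(-28877) = 6888*(-28877) = -198904776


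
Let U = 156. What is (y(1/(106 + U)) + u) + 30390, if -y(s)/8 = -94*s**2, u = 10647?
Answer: 704236145/17161 ≈ 41037.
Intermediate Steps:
y(s) = 752*s**2 (y(s) = -(-752)*s**2 = 752*s**2)
(y(1/(106 + U)) + u) + 30390 = (752*(1/(106 + 156))**2 + 10647) + 30390 = (752*(1/262)**2 + 10647) + 30390 = (752*(1/68644) + 10647) + 30390 = (188/17161 + 10647) + 30390 = 182713355/17161 + 30390 = 704236145/17161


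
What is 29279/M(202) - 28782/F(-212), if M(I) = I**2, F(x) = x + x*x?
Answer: 33821875/456311132 ≈ 0.074120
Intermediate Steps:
F(x) = x + x**2
29279/M(202) - 28782/F(-212) = 29279/(202**2) - 28782*(-1/(212*(1 - 212))) = 29279/40804 - 28782/((-212*(-211))) = 29279*(1/40804) - 28782/44732 = 29279/40804 - 28782*1/44732 = 29279/40804 - 14391/22366 = 33821875/456311132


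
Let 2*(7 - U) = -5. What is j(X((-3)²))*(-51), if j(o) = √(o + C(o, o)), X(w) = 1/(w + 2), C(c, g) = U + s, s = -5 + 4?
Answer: -153*√462/22 ≈ -149.48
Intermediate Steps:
U = 19/2 (U = 7 - ½*(-5) = 7 + 5/2 = 19/2 ≈ 9.5000)
s = -1
C(c, g) = 17/2 (C(c, g) = 19/2 - 1 = 17/2)
X(w) = 1/(2 + w)
j(o) = √(17/2 + o) (j(o) = √(o + 17/2) = √(17/2 + o))
j(X((-3)²))*(-51) = (√(34 + 4/(2 + (-3)²))/2)*(-51) = (√(34 + 4/(2 + 9))/2)*(-51) = (√(34 + 4/11)/2)*(-51) = (√(378/11)/2)*(-51) = ((3*√462/11)/2)*(-51) = (3*√462/22)*(-51) = -153*√462/22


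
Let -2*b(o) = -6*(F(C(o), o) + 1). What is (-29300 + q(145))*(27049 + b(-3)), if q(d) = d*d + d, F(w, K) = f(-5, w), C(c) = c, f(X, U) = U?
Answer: -219859590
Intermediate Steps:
F(w, K) = w
q(d) = d + d**2 (q(d) = d**2 + d = d + d**2)
b(o) = 3 + 3*o (b(o) = -(-3)*(o + 1) = -(-3)*(1 + o) = -(-6 - 6*o)/2 = 3 + 3*o)
(-29300 + q(145))*(27049 + b(-3)) = (-29300 + 145*(1 + 145))*(27049 + (3 + 3*(-3))) = (-29300 + 145*146)*(27049 + (3 - 9)) = (-29300 + 21170)*(27049 - 6) = -8130*27043 = -219859590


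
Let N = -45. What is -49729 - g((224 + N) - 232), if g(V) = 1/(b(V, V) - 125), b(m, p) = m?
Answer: -8851761/178 ≈ -49729.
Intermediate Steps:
g(V) = 1/(-125 + V) (g(V) = 1/(V - 125) = 1/(-125 + V))
-49729 - g((224 + N) - 232) = -49729 - 1/(-125 + ((224 - 45) - 232)) = -49729 - 1/(-125 + (179 - 232)) = -49729 - 1/(-125 - 53) = -49729 - 1/(-178) = -49729 - 1*(-1/178) = -49729 + 1/178 = -8851761/178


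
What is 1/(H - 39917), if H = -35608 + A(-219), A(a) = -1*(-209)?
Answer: -1/75316 ≈ -1.3277e-5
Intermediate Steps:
A(a) = 209
H = -35399 (H = -35608 + 209 = -35399)
1/(H - 39917) = 1/(-35399 - 39917) = 1/(-75316) = -1/75316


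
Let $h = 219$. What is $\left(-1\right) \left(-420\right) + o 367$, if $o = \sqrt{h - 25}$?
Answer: $420 + 367 \sqrt{194} \approx 5531.7$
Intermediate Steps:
$o = \sqrt{194}$ ($o = \sqrt{219 - 25} = \sqrt{194} \approx 13.928$)
$\left(-1\right) \left(-420\right) + o 367 = \left(-1\right) \left(-420\right) + \sqrt{194} \cdot 367 = 420 + 367 \sqrt{194}$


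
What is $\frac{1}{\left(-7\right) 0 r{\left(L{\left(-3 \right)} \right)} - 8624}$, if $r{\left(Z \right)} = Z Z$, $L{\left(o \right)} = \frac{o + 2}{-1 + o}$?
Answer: $- \frac{1}{8624} \approx -0.00011596$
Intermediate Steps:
$L{\left(o \right)} = \frac{2 + o}{-1 + o}$
$r{\left(Z \right)} = Z^{2}$
$\frac{1}{\left(-7\right) 0 r{\left(L{\left(-3 \right)} \right)} - 8624} = \frac{1}{\left(-7\right) 0 \left(\frac{2 - 3}{-1 - 3}\right)^{2} - 8624} = \frac{1}{0 \left(\frac{1}{-4} \left(-1\right)\right)^{2} - 8624} = \frac{1}{0 \left(\left(- \frac{1}{4}\right) \left(-1\right)\right)^{2} - 8624} = \frac{1}{\frac{0}{16} - 8624} = \frac{1}{0 \cdot \frac{1}{16} - 8624} = \frac{1}{0 - 8624} = \frac{1}{-8624} = - \frac{1}{8624}$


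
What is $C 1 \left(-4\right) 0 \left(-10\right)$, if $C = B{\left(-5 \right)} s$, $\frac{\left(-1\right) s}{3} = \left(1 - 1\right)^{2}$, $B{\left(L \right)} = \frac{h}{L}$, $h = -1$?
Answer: $0$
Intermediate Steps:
$B{\left(L \right)} = - \frac{1}{L}$
$s = 0$ ($s = - 3 \left(1 - 1\right)^{2} = - 3 \cdot 0^{2} = \left(-3\right) 0 = 0$)
$C = 0$ ($C = - \frac{1}{-5} \cdot 0 = \left(-1\right) \left(- \frac{1}{5}\right) 0 = \frac{1}{5} \cdot 0 = 0$)
$C 1 \left(-4\right) 0 \left(-10\right) = 0 \cdot 1 \left(-4\right) 0 \left(-10\right) = 0 \left(\left(-4\right) 0\right) \left(-10\right) = 0 \cdot 0 \left(-10\right) = 0 \left(-10\right) = 0$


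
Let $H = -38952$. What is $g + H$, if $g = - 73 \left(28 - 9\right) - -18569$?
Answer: $-21770$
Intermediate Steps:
$g = 17182$ ($g = \left(-73\right) 19 + 18569 = -1387 + 18569 = 17182$)
$g + H = 17182 - 38952 = -21770$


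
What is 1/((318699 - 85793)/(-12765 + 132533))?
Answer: 59884/116453 ≈ 0.51423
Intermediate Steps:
1/((318699 - 85793)/(-12765 + 132533)) = 1/(232906/119768) = 1/(232906*(1/119768)) = 1/(116453/59884) = 59884/116453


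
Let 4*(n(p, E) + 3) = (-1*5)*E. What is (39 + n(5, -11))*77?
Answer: 15323/4 ≈ 3830.8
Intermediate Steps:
n(p, E) = -3 - 5*E/4 (n(p, E) = -3 + ((-1*5)*E)/4 = -3 + (-5*E)/4 = -3 - 5*E/4)
(39 + n(5, -11))*77 = (39 + (-3 - 5/4*(-11)))*77 = (39 + (-3 + 55/4))*77 = (39 + 43/4)*77 = (199/4)*77 = 15323/4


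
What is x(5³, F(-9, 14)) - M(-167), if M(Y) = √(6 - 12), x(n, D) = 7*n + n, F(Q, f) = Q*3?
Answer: 1000 - I*√6 ≈ 1000.0 - 2.4495*I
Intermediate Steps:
F(Q, f) = 3*Q
x(n, D) = 8*n
M(Y) = I*√6 (M(Y) = √(-6) = I*√6)
x(5³, F(-9, 14)) - M(-167) = 8*5³ - I*√6 = 8*125 - I*√6 = 1000 - I*√6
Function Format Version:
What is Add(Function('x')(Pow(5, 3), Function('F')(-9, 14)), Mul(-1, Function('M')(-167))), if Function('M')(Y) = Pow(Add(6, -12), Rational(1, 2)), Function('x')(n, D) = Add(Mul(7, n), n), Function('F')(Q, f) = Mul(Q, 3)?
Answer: Add(1000, Mul(-1, I, Pow(6, Rational(1, 2)))) ≈ Add(1000.0, Mul(-2.4495, I))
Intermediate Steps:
Function('F')(Q, f) = Mul(3, Q)
Function('x')(n, D) = Mul(8, n)
Function('M')(Y) = Mul(I, Pow(6, Rational(1, 2))) (Function('M')(Y) = Pow(-6, Rational(1, 2)) = Mul(I, Pow(6, Rational(1, 2))))
Add(Function('x')(Pow(5, 3), Function('F')(-9, 14)), Mul(-1, Function('M')(-167))) = Add(Mul(8, Pow(5, 3)), Mul(-1, Mul(I, Pow(6, Rational(1, 2))))) = Add(Mul(8, 125), Mul(-1, I, Pow(6, Rational(1, 2)))) = Add(1000, Mul(-1, I, Pow(6, Rational(1, 2))))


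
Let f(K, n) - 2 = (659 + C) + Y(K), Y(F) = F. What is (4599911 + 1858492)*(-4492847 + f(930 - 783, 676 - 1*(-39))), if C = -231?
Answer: -29012890044810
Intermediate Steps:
f(K, n) = 430 + K (f(K, n) = 2 + ((659 - 231) + K) = 2 + (428 + K) = 430 + K)
(4599911 + 1858492)*(-4492847 + f(930 - 783, 676 - 1*(-39))) = (4599911 + 1858492)*(-4492847 + (430 + (930 - 783))) = 6458403*(-4492847 + (430 + 147)) = 6458403*(-4492847 + 577) = 6458403*(-4492270) = -29012890044810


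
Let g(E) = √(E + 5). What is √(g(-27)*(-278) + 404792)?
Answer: √(404792 - 278*I*√22) ≈ 636.23 - 1.025*I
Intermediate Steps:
g(E) = √(5 + E)
√(g(-27)*(-278) + 404792) = √(√(5 - 27)*(-278) + 404792) = √(√(-22)*(-278) + 404792) = √((I*√22)*(-278) + 404792) = √(-278*I*√22 + 404792) = √(404792 - 278*I*√22)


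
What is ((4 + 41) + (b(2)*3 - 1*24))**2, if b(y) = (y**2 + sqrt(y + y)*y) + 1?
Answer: 2304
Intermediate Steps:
b(y) = 1 + y**2 + sqrt(2)*y**(3/2) (b(y) = (y**2 + sqrt(2*y)*y) + 1 = (y**2 + (sqrt(2)*sqrt(y))*y) + 1 = (y**2 + sqrt(2)*y**(3/2)) + 1 = 1 + y**2 + sqrt(2)*y**(3/2))
((4 + 41) + (b(2)*3 - 1*24))**2 = ((4 + 41) + ((1 + 2**2 + sqrt(2)*2**(3/2))*3 - 1*24))**2 = (45 + ((1 + 4 + sqrt(2)*(2*sqrt(2)))*3 - 24))**2 = (45 + ((1 + 4 + 4)*3 - 24))**2 = (45 + (9*3 - 24))**2 = (45 + (27 - 24))**2 = (45 + 3)**2 = 48**2 = 2304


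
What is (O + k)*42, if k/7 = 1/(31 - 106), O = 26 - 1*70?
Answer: -46298/25 ≈ -1851.9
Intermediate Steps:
O = -44 (O = 26 - 70 = -44)
k = -7/75 (k = 7/(31 - 106) = 7/(-75) = 7*(-1/75) = -7/75 ≈ -0.093333)
(O + k)*42 = (-44 - 7/75)*42 = -3307/75*42 = -46298/25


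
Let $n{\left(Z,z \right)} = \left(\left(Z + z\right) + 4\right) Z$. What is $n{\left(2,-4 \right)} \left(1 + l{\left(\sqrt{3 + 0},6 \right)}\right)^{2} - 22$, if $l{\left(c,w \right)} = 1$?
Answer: $-6$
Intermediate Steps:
$n{\left(Z,z \right)} = Z \left(4 + Z + z\right)$ ($n{\left(Z,z \right)} = \left(4 + Z + z\right) Z = Z \left(4 + Z + z\right)$)
$n{\left(2,-4 \right)} \left(1 + l{\left(\sqrt{3 + 0},6 \right)}\right)^{2} - 22 = 2 \left(4 + 2 - 4\right) \left(1 + 1\right)^{2} - 22 = 2 \cdot 2 \cdot 2^{2} - 22 = 4 \cdot 4 - 22 = 16 - 22 = -6$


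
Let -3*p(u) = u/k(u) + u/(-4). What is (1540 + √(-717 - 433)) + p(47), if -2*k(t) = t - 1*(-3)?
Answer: 463363/300 + 5*I*√46 ≈ 1544.5 + 33.912*I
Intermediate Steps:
k(t) = -3/2 - t/2 (k(t) = -(t - 1*(-3))/2 = -(t + 3)/2 = -(3 + t)/2 = -3/2 - t/2)
p(u) = u/12 - u/(3*(-3/2 - u/2)) (p(u) = -(u/(-3/2 - u/2) + u/(-4))/3 = -(u/(-3/2 - u/2) + u*(-¼))/3 = -(u/(-3/2 - u/2) - u/4)/3 = -(-u/4 + u/(-3/2 - u/2))/3 = u/12 - u/(3*(-3/2 - u/2)))
(1540 + √(-717 - 433)) + p(47) = (1540 + √(-717 - 433)) + (1/12)*47*(11 + 47)/(3 + 47) = (1540 + √(-1150)) + (1/12)*47*58/50 = (1540 + 5*I*√46) + (1/12)*47*(1/50)*58 = (1540 + 5*I*√46) + 1363/300 = 463363/300 + 5*I*√46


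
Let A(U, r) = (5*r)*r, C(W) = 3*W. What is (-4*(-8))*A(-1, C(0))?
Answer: 0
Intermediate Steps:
A(U, r) = 5*r²
(-4*(-8))*A(-1, C(0)) = (-4*(-8))*(5*(3*0)²) = 32*(5*0²) = 32*(5*0) = 32*0 = 0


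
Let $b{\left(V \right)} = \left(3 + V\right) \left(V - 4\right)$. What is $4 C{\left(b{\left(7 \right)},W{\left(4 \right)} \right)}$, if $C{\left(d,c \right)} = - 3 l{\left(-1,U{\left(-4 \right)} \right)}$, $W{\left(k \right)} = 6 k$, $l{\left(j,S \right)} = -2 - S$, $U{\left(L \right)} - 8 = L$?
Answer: $72$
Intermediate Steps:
$U{\left(L \right)} = 8 + L$
$b{\left(V \right)} = \left(-4 + V\right) \left(3 + V\right)$ ($b{\left(V \right)} = \left(3 + V\right) \left(-4 + V\right) = \left(-4 + V\right) \left(3 + V\right)$)
$C{\left(d,c \right)} = 18$ ($C{\left(d,c \right)} = - 3 \left(-2 - \left(8 - 4\right)\right) = - 3 \left(-2 - 4\right) = \left(-3\right) \left(-6\right) = 18$)
$4 C{\left(b{\left(7 \right)},W{\left(4 \right)} \right)} = 4 \cdot 18 = 72$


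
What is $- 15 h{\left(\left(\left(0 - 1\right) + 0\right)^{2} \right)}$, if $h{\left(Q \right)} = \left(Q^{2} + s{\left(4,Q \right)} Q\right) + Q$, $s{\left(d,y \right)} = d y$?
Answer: $-90$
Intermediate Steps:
$h{\left(Q \right)} = Q + 5 Q^{2}$ ($h{\left(Q \right)} = \left(Q^{2} + 4 Q Q\right) + Q = \left(Q^{2} + 4 Q^{2}\right) + Q = 5 Q^{2} + Q = Q + 5 Q^{2}$)
$- 15 h{\left(\left(\left(0 - 1\right) + 0\right)^{2} \right)} = - 15 \left(\left(0 - 1\right) + 0\right)^{2} \left(1 + 5 \left(\left(0 - 1\right) + 0\right)^{2}\right) = - 15 \left(-1 + 0\right)^{2} \left(1 + 5 \left(-1 + 0\right)^{2}\right) = - 15 \left(-1\right)^{2} \left(1 + 5 \left(-1\right)^{2}\right) = - 15 \cdot 1 \left(1 + 5 \cdot 1\right) = - 15 \cdot 1 \left(1 + 5\right) = - 15 \cdot 1 \cdot 6 = \left(-15\right) 6 = -90$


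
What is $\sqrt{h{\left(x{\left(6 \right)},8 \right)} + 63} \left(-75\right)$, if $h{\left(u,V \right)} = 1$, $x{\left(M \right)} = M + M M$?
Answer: $-600$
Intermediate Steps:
$x{\left(M \right)} = M + M^{2}$
$\sqrt{h{\left(x{\left(6 \right)},8 \right)} + 63} \left(-75\right) = \sqrt{1 + 63} \left(-75\right) = \sqrt{64} \left(-75\right) = 8 \left(-75\right) = -600$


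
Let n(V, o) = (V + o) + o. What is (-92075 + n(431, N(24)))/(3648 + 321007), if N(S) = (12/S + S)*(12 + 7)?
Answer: -90713/324655 ≈ -0.27941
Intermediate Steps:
N(S) = 19*S + 228/S (N(S) = (S + 12/S)*19 = 19*S + 228/S)
n(V, o) = V + 2*o
(-92075 + n(431, N(24)))/(3648 + 321007) = (-92075 + (431 + 2*(19*24 + 228/24)))/(3648 + 321007) = (-92075 + (431 + 2*(456 + 228*(1/24))))/324655 = (-92075 + (431 + 2*(456 + 19/2)))*(1/324655) = (-92075 + (431 + 2*(931/2)))*(1/324655) = (-92075 + (431 + 931))*(1/324655) = (-92075 + 1362)*(1/324655) = -90713*1/324655 = -90713/324655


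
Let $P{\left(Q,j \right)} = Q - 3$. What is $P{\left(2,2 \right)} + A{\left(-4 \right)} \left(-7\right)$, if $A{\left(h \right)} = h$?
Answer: $27$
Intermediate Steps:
$P{\left(Q,j \right)} = -3 + Q$ ($P{\left(Q,j \right)} = Q - 3 = -3 + Q$)
$P{\left(2,2 \right)} + A{\left(-4 \right)} \left(-7\right) = \left(-3 + 2\right) - -28 = -1 + 28 = 27$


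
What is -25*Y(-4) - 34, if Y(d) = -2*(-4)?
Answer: -234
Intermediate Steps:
Y(d) = 8
-25*Y(-4) - 34 = -25*8 - 34 = -200 - 34 = -234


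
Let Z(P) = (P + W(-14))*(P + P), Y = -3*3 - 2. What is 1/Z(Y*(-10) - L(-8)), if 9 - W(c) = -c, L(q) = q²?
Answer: 1/3772 ≈ 0.00026511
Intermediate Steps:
Y = -11 (Y = -9 - 2 = -11)
W(c) = 9 + c (W(c) = 9 - (-1)*c = 9 + c)
Z(P) = 2*P*(-5 + P) (Z(P) = (P + (9 - 14))*(P + P) = (P - 5)*(2*P) = (-5 + P)*(2*P) = 2*P*(-5 + P))
1/Z(Y*(-10) - L(-8)) = 1/(2*(-11*(-10) - 1*(-8)²)*(-5 + (-11*(-10) - 1*(-8)²))) = 1/(2*(110 - 1*64)*(-5 + (110 - 1*64))) = 1/(2*(110 - 64)*(-5 + (110 - 64))) = 1/(2*46*(-5 + 46)) = 1/(2*46*41) = 1/3772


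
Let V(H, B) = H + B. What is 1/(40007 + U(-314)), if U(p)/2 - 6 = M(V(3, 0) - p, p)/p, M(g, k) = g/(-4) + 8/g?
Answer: 199076/7966922901 ≈ 2.4988e-5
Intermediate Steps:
V(H, B) = B + H
M(g, k) = 8/g - g/4 (M(g, k) = g*(-¼) + 8/g = -g/4 + 8/g = 8/g - g/4)
U(p) = 12 + 2*(-¾ + 8/(3 - p) + p/4)/p (U(p) = 12 + 2*((8/((0 + 3) - p) - ((0 + 3) - p)/4)/p) = 12 + 2*((8/(3 - p) - (3 - p)/4)/p) = 12 + 2*((8/(3 - p) + (-¾ + p/4))/p) = 12 + 2*((-¾ + 8/(3 - p) + p/4)/p) = 12 + 2*(-¾ + 8/(3 - p) + p/4)/p)
1/(40007 + U(-314)) = 1/(40007 + (½)*(-23 - 78*(-314) + 25*(-314)²)/(-314*(-3 - 314))) = 1/(40007 + (½)*(-1/314)*(-23 + 24492 + 25*98596)/(-317)) = 1/(40007 + (½)*(-1/314)*(-1/317)*(-23 + 24492 + 2464900)) = 1/(40007 + (½)*(-1/314)*(-1/317)*2489369) = 1/(40007 + 2489369/199076) = 1/(7966922901/199076) = 199076/7966922901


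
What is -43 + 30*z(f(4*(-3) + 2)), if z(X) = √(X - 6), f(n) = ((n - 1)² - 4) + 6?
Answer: -43 + 90*√13 ≈ 281.50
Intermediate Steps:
f(n) = 2 + (-1 + n)² (f(n) = ((-1 + n)² - 4) + 6 = (-4 + (-1 + n)²) + 6 = 2 + (-1 + n)²)
z(X) = √(-6 + X)
-43 + 30*z(f(4*(-3) + 2)) = -43 + 30*√(-6 + (2 + (-1 + (4*(-3) + 2))²)) = -43 + 30*√(-6 + (2 + (-1 + (-12 + 2))²)) = -43 + 30*√(-6 + (2 + (-1 - 10)²)) = -43 + 30*√(-6 + (2 + (-11)²)) = -43 + 30*√(-6 + (2 + 121)) = -43 + 30*√(-6 + 123) = -43 + 30*√117 = -43 + 30*(3*√13) = -43 + 90*√13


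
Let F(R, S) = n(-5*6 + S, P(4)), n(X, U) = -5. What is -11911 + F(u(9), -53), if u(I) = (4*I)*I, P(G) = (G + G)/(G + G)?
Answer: -11916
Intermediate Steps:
P(G) = 1 (P(G) = (2*G)/((2*G)) = (2*G)*(1/(2*G)) = 1)
u(I) = 4*I²
F(R, S) = -5
-11911 + F(u(9), -53) = -11911 - 5 = -11916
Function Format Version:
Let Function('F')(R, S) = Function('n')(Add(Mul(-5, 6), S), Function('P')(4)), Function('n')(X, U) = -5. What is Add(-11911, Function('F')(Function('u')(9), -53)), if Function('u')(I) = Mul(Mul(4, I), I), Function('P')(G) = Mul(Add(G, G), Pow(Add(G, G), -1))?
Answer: -11916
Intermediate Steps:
Function('P')(G) = 1 (Function('P')(G) = Mul(Mul(2, G), Pow(Mul(2, G), -1)) = Mul(Mul(2, G), Mul(Rational(1, 2), Pow(G, -1))) = 1)
Function('u')(I) = Mul(4, Pow(I, 2))
Function('F')(R, S) = -5
Add(-11911, Function('F')(Function('u')(9), -53)) = Add(-11911, -5) = -11916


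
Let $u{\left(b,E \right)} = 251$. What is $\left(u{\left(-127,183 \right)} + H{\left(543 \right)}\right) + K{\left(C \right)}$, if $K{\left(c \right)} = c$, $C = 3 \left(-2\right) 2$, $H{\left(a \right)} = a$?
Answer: $782$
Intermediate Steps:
$C = -12$ ($C = \left(-6\right) 2 = -12$)
$\left(u{\left(-127,183 \right)} + H{\left(543 \right)}\right) + K{\left(C \right)} = \left(251 + 543\right) - 12 = 794 - 12 = 782$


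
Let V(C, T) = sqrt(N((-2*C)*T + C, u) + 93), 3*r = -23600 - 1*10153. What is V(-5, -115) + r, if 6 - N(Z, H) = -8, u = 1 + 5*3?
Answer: -11251 + sqrt(107) ≈ -11241.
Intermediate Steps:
r = -11251 (r = (-23600 - 1*10153)/3 = (-23600 - 10153)/3 = (1/3)*(-33753) = -11251)
u = 16 (u = 1 + 15 = 16)
N(Z, H) = 14 (N(Z, H) = 6 - 1*(-8) = 6 + 8 = 14)
V(C, T) = sqrt(107) (V(C, T) = sqrt(14 + 93) = sqrt(107))
V(-5, -115) + r = sqrt(107) - 11251 = -11251 + sqrt(107)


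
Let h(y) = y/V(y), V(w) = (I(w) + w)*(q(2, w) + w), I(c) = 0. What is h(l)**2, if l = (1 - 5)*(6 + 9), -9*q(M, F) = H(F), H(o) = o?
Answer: 9/25600 ≈ 0.00035156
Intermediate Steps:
q(M, F) = -F/9
V(w) = 8*w**2/9 (V(w) = (0 + w)*(-w/9 + w) = w*(8*w/9) = 8*w**2/9)
l = -60 (l = -4*15 = -60)
h(y) = 9/(8*y) (h(y) = y/((8*y**2/9)) = y*(9/(8*y**2)) = 9/(8*y))
h(l)**2 = ((9/8)/(-60))**2 = ((9/8)*(-1/60))**2 = (-3/160)**2 = 9/25600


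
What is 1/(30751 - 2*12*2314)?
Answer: -1/24785 ≈ -4.0347e-5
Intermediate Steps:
1/(30751 - 2*12*2314) = 1/(30751 - 24*2314) = 1/(30751 - 55536) = 1/(-24785) = -1/24785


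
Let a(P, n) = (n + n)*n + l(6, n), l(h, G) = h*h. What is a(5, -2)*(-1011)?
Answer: -44484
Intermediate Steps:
l(h, G) = h**2
a(P, n) = 36 + 2*n**2 (a(P, n) = (n + n)*n + 6**2 = (2*n)*n + 36 = 2*n**2 + 36 = 36 + 2*n**2)
a(5, -2)*(-1011) = (36 + 2*(-2)**2)*(-1011) = (36 + 2*4)*(-1011) = (36 + 8)*(-1011) = 44*(-1011) = -44484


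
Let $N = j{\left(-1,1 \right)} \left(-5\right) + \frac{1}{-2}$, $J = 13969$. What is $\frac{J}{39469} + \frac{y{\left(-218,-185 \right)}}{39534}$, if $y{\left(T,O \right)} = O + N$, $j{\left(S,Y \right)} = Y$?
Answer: $\frac{363154401}{1040244964} \approx 0.3491$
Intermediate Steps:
$N = - \frac{11}{2}$ ($N = 1 \left(-5\right) + \frac{1}{-2} = -5 - \frac{1}{2} = - \frac{11}{2} \approx -5.5$)
$y{\left(T,O \right)} = - \frac{11}{2} + O$ ($y{\left(T,O \right)} = O - \frac{11}{2} = - \frac{11}{2} + O$)
$\frac{J}{39469} + \frac{y{\left(-218,-185 \right)}}{39534} = \frac{13969}{39469} + \frac{- \frac{11}{2} - 185}{39534} = 13969 \cdot \frac{1}{39469} - \frac{127}{26356} = \frac{13969}{39469} - \frac{127}{26356} = \frac{363154401}{1040244964}$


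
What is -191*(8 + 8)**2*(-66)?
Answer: 3227136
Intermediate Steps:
-191*(8 + 8)**2*(-66) = -191*16**2*(-66) = -191*256*(-66) = -48896*(-66) = 3227136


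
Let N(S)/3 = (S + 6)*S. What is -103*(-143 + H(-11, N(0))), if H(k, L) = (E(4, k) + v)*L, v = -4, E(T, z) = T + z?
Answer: 14729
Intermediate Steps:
N(S) = 3*S*(6 + S) (N(S) = 3*((S + 6)*S) = 3*((6 + S)*S) = 3*(S*(6 + S)) = 3*S*(6 + S))
H(k, L) = L*k (H(k, L) = ((4 + k) - 4)*L = k*L = L*k)
-103*(-143 + H(-11, N(0))) = -103*(-143 + (3*0*(6 + 0))*(-11)) = -103*(-143 + (3*0*6)*(-11)) = -103*(-143 + 0*(-11)) = -103*(-143 + 0) = -103*(-143) = 14729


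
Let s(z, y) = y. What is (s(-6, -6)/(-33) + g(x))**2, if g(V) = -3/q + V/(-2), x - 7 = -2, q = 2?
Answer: 1764/121 ≈ 14.579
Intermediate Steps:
x = 5 (x = 7 - 2 = 5)
g(V) = -3/2 - V/2 (g(V) = -3/2 + V/(-2) = -3*1/2 + V*(-1/2) = -3/2 - V/2)
(s(-6, -6)/(-33) + g(x))**2 = (-6/(-33) + (-3/2 - 1/2*5))**2 = (-6*(-1/33) + (-3/2 - 5/2))**2 = (2/11 - 4)**2 = (-42/11)**2 = 1764/121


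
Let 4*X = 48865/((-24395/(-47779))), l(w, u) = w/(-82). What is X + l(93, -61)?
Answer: 466922033/19516 ≈ 23925.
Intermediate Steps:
l(w, u) = -w/82 (l(w, u) = w*(-1/82) = -w/82)
X = 466944167/19516 (X = (48865/((-24395/(-47779))))/4 = (48865/((-24395*(-1/47779))))/4 = (48865/(24395/47779))/4 = (48865*(47779/24395))/4 = (¼)*(466944167/4879) = 466944167/19516 ≈ 23926.)
X + l(93, -61) = 466944167/19516 - 1/82*93 = 466944167/19516 - 93/82 = 466922033/19516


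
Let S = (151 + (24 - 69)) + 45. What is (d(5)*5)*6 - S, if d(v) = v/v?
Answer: -121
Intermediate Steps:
d(v) = 1
S = 151 (S = (151 - 45) + 45 = 106 + 45 = 151)
(d(5)*5)*6 - S = (1*5)*6 - 1*151 = 5*6 - 151 = 30 - 151 = -121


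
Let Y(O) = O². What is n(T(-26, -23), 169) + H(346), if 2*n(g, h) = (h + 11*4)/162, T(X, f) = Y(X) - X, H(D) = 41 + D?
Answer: 41867/108 ≈ 387.66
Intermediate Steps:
T(X, f) = X² - X
n(g, h) = 11/81 + h/324 (n(g, h) = ((h + 11*4)/162)/2 = ((h + 44)*(1/162))/2 = ((44 + h)*(1/162))/2 = (22/81 + h/162)/2 = 11/81 + h/324)
n(T(-26, -23), 169) + H(346) = (11/81 + (1/324)*169) + (41 + 346) = (11/81 + 169/324) + 387 = 71/108 + 387 = 41867/108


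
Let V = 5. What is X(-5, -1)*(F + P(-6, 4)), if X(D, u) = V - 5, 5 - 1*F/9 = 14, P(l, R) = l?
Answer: 0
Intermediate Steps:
F = -81 (F = 45 - 9*14 = 45 - 126 = -81)
X(D, u) = 0 (X(D, u) = 5 - 5 = 0)
X(-5, -1)*(F + P(-6, 4)) = 0*(-81 - 6) = 0*(-87) = 0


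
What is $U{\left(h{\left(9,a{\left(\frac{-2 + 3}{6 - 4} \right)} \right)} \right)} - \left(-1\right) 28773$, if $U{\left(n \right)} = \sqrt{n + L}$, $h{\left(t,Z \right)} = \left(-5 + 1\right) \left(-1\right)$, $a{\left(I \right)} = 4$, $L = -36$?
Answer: $28773 + 4 i \sqrt{2} \approx 28773.0 + 5.6569 i$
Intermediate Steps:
$h{\left(t,Z \right)} = 4$ ($h{\left(t,Z \right)} = \left(-4\right) \left(-1\right) = 4$)
$U{\left(n \right)} = \sqrt{-36 + n}$ ($U{\left(n \right)} = \sqrt{n - 36} = \sqrt{-36 + n}$)
$U{\left(h{\left(9,a{\left(\frac{-2 + 3}{6 - 4} \right)} \right)} \right)} - \left(-1\right) 28773 = \sqrt{-36 + 4} - \left(-1\right) 28773 = \sqrt{-32} - -28773 = 4 i \sqrt{2} + 28773 = 28773 + 4 i \sqrt{2}$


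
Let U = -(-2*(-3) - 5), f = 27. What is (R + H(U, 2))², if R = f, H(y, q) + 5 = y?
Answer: 441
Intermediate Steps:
U = -1 (U = -(6 - 5) = -1*1 = -1)
H(y, q) = -5 + y
R = 27
(R + H(U, 2))² = (27 + (-5 - 1))² = (27 - 6)² = 21² = 441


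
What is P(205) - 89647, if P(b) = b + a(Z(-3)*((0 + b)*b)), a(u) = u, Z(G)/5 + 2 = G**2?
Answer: 1381433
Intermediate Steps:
Z(G) = -10 + 5*G**2
P(b) = b + 35*b**2 (P(b) = b + (-10 + 5*(-3)**2)*((0 + b)*b) = b + (-10 + 5*9)*(b*b) = b + (-10 + 45)*b**2 = b + 35*b**2)
P(205) - 89647 = 205*(1 + 35*205) - 89647 = 205*(1 + 7175) - 89647 = 205*7176 - 89647 = 1471080 - 89647 = 1381433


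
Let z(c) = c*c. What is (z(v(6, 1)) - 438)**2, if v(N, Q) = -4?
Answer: 178084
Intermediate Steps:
z(c) = c**2
(z(v(6, 1)) - 438)**2 = ((-4)**2 - 438)**2 = (16 - 438)**2 = (-422)**2 = 178084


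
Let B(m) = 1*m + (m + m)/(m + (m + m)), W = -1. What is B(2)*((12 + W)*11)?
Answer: 968/3 ≈ 322.67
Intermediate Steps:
B(m) = 2/3 + m (B(m) = m + (2*m)/(m + 2*m) = m + (2*m)/((3*m)) = m + (2*m)*(1/(3*m)) = m + 2/3 = 2/3 + m)
B(2)*((12 + W)*11) = (2/3 + 2)*((12 - 1)*11) = 8*(11*11)/3 = (8/3)*121 = 968/3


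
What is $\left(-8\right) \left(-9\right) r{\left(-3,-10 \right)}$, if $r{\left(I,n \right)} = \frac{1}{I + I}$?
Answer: $-12$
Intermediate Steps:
$r{\left(I,n \right)} = \frac{1}{2 I}$
$\left(-8\right) \left(-9\right) r{\left(-3,-10 \right)} = \left(-8\right) \left(-9\right) \frac{1}{2 \left(-3\right)} = 72 \cdot \frac{1}{2} \left(- \frac{1}{3}\right) = 72 \left(- \frac{1}{6}\right) = -12$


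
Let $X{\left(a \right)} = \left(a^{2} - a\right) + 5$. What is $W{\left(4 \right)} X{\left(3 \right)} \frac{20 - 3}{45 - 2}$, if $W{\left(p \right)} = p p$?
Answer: $\frac{2992}{43} \approx 69.581$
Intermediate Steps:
$W{\left(p \right)} = p^{2}$
$X{\left(a \right)} = 5 + a^{2} - a$
$W{\left(4 \right)} X{\left(3 \right)} \frac{20 - 3}{45 - 2} = 4^{2} \left(5 + 3^{2} - 3\right) \frac{20 - 3}{45 - 2} = 16 \left(5 + 9 - 3\right) \frac{17}{43} = 16 \cdot 11 \cdot 17 \cdot \frac{1}{43} = 16 \cdot 11 \cdot \frac{17}{43} = 16 \cdot \frac{187}{43} = \frac{2992}{43}$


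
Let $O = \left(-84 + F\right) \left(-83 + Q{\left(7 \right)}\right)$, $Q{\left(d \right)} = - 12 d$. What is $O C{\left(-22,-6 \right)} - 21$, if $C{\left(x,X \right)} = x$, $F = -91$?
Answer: $-642971$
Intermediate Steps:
$O = 29225$ ($O = \left(-84 - 91\right) \left(-83 - 84\right) = - 175 \left(-83 - 84\right) = \left(-175\right) \left(-167\right) = 29225$)
$O C{\left(-22,-6 \right)} - 21 = 29225 \left(-22\right) - 21 = -642950 - 21 = -642971$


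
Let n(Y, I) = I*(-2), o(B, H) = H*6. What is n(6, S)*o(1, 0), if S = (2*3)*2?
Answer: 0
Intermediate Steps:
o(B, H) = 6*H
S = 12 (S = 6*2 = 12)
n(Y, I) = -2*I
n(6, S)*o(1, 0) = (-2*12)*(6*0) = -24*0 = 0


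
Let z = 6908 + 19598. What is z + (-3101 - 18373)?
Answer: 5032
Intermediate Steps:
z = 26506
z + (-3101 - 18373) = 26506 + (-3101 - 18373) = 26506 - 21474 = 5032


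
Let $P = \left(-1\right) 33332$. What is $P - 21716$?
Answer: $-55048$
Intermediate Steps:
$P = -33332$
$P - 21716 = -33332 - 21716 = -55048$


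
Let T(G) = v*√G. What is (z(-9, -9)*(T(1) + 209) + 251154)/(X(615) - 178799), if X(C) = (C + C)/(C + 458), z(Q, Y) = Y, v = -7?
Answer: -267537528/191850097 ≈ -1.3945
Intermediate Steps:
T(G) = -7*√G
X(C) = 2*C/(458 + C) (X(C) = (2*C)/(458 + C) = 2*C/(458 + C))
(z(-9, -9)*(T(1) + 209) + 251154)/(X(615) - 178799) = (-9*(-7*√1 + 209) + 251154)/(2*615/(458 + 615) - 178799) = (-9*(-7*1 + 209) + 251154)/(2*615/1073 - 178799) = (-9*(-7 + 209) + 251154)/(2*615*(1/1073) - 178799) = (-9*202 + 251154)/(1230/1073 - 178799) = (-1818 + 251154)/(-191850097/1073) = 249336*(-1073/191850097) = -267537528/191850097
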